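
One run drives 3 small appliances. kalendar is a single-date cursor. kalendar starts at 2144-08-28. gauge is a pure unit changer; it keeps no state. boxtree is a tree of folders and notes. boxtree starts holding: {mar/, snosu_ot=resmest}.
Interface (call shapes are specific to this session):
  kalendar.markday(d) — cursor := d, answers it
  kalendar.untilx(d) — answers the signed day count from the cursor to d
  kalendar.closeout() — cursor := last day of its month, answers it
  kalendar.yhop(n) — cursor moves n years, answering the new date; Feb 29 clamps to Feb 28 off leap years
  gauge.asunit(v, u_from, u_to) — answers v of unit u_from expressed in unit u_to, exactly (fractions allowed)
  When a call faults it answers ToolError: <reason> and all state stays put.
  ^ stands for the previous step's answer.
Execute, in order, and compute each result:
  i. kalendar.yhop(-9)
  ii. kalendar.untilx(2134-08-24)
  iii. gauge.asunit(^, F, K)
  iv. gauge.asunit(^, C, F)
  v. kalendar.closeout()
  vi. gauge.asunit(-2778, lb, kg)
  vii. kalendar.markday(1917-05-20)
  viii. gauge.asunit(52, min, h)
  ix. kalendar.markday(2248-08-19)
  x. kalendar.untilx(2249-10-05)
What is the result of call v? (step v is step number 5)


→ kalendar.yhop(n=-9)
← 2135-08-28
→ kalendar.untilx(d=2134-08-24)
← -369
→ gauge.asunit(v=^, u_from=F, u_to=K)
← 9067/180
→ gauge.asunit(v=^, u_from=C, u_to=F)
← 12267/100
→ kalendar.closeout()
← 2135-08-31
→ gauge.asunit(v=-2778, u_from=lb, u_to=kg)
← -63003980193/50000000
→ kalendar.markday(d=1917-05-20)
← 1917-05-20
→ gauge.asunit(v=52, u_from=min, u_to=h)
← 13/15
→ kalendar.markday(d=2248-08-19)
← 2248-08-19
→ kalendar.untilx(d=2249-10-05)
← 412

Answer: 2135-08-31


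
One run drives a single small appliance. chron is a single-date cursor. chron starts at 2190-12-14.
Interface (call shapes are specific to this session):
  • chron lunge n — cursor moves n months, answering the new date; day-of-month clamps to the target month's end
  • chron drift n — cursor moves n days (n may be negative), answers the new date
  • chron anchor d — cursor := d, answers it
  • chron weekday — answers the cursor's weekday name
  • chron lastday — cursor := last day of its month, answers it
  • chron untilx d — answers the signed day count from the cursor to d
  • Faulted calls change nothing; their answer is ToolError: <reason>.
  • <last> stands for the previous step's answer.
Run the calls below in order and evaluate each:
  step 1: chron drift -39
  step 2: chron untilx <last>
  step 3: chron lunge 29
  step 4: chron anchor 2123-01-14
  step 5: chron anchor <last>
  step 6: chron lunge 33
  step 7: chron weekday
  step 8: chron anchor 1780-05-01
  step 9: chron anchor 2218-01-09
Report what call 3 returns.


Step: chron drift[n=-39]
Result: 2190-11-05
Step: chron untilx[d=<last>]
Result: 0
Step: chron lunge[n=29]
Result: 2193-04-05
Step: chron anchor[d=2123-01-14]
Result: 2123-01-14
Step: chron anchor[d=<last>]
Result: 2123-01-14
Step: chron lunge[n=33]
Result: 2125-10-14
Step: chron weekday[]
Result: Sunday
Step: chron anchor[d=1780-05-01]
Result: 1780-05-01
Step: chron anchor[d=2218-01-09]
Result: 2218-01-09

Answer: 2193-04-05


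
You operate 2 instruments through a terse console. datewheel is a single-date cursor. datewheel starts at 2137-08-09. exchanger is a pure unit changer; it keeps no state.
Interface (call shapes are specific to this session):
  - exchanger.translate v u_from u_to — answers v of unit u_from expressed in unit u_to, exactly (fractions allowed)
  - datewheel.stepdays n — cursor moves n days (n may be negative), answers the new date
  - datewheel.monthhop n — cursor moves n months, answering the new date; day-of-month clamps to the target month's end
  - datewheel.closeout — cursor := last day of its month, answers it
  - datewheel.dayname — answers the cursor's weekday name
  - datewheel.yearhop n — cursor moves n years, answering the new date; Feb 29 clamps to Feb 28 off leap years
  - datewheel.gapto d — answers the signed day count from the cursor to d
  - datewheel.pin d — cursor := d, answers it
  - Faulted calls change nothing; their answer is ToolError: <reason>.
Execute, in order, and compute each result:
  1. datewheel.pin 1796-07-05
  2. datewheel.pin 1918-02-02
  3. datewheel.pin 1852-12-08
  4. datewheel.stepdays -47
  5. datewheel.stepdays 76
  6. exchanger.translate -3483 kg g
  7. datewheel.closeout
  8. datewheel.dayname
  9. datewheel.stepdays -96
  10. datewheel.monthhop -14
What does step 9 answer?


% datewheel.pin d: 1796-07-05
= 1796-07-05
% datewheel.pin d: 1918-02-02
= 1918-02-02
% datewheel.pin d: 1852-12-08
= 1852-12-08
% datewheel.stepdays n: -47
= 1852-10-22
% datewheel.stepdays n: 76
= 1853-01-06
% exchanger.translate v: -3483 u_from: kg u_to: g
= -3483000
% datewheel.closeout
= 1853-01-31
% datewheel.dayname
= Monday
% datewheel.stepdays n: -96
= 1852-10-27
% datewheel.monthhop n: -14
= 1851-08-27

Answer: 1852-10-27


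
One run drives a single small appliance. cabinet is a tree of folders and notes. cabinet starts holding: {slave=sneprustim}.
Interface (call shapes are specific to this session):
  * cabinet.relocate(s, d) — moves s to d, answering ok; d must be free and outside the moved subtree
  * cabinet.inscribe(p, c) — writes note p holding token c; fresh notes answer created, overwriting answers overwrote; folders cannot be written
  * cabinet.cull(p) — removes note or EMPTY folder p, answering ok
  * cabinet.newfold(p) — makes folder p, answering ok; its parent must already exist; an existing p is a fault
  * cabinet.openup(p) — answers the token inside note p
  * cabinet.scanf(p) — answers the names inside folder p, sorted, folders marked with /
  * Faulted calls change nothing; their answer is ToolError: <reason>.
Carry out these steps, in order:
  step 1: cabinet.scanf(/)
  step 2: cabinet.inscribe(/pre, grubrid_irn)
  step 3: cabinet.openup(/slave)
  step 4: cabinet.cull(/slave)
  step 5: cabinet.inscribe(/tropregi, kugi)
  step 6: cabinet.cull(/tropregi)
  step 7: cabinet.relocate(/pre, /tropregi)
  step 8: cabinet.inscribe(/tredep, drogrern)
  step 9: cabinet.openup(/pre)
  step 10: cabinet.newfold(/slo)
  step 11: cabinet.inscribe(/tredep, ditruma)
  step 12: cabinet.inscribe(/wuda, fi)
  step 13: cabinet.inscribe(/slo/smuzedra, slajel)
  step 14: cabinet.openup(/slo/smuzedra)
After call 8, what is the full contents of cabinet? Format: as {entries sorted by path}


~$ cabinet.scanf p: /
[out] [slave]
~$ cabinet.inscribe p: /pre c: grubrid_irn
[out] created
~$ cabinet.openup p: /slave
[out] sneprustim
~$ cabinet.cull p: /slave
[out] ok
~$ cabinet.inscribe p: /tropregi c: kugi
[out] created
~$ cabinet.cull p: /tropregi
[out] ok
~$ cabinet.relocate s: /pre d: /tropregi
[out] ok
~$ cabinet.inscribe p: /tredep c: drogrern
[out] created
~$ cabinet.openup p: /pre
[out] ToolError: not found
~$ cabinet.newfold p: /slo
[out] ok
~$ cabinet.inscribe p: /tredep c: ditruma
[out] overwrote
~$ cabinet.inscribe p: /wuda c: fi
[out] created
~$ cabinet.inscribe p: /slo/smuzedra c: slajel
[out] created
~$ cabinet.openup p: /slo/smuzedra
[out] slajel

Answer: {tredep=drogrern, tropregi=grubrid_irn}


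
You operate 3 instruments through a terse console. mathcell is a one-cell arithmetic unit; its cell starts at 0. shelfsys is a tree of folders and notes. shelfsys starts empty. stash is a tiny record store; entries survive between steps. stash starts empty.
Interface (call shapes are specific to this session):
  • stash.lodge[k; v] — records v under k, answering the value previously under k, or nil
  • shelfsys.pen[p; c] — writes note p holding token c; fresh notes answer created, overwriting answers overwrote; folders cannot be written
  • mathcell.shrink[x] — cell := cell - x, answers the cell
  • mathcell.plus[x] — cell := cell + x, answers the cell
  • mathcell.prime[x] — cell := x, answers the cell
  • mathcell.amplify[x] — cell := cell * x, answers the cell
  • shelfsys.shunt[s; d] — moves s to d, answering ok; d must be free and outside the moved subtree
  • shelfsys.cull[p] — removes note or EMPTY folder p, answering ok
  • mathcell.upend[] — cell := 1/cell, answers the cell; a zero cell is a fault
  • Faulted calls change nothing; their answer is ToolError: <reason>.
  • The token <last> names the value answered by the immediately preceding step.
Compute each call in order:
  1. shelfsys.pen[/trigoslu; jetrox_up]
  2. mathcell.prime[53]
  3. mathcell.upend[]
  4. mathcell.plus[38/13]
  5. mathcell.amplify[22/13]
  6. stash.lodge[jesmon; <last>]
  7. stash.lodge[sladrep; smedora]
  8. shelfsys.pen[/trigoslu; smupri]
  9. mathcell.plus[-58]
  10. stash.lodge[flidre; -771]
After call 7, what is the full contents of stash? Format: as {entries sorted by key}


-- 1. pen(p=/trigoslu, c=jetrox_up) -> created
-- 2. prime(x=53) -> 53
-- 3. upend() -> 1/53
-- 4. plus(x=38/13) -> 2027/689
-- 5. amplify(x=22/13) -> 44594/8957
-- 6. lodge(k=jesmon, v=<last>) -> nil
-- 7. lodge(k=sladrep, v=smedora) -> nil
-- 8. pen(p=/trigoslu, c=smupri) -> overwrote
-- 9. plus(x=-58) -> -474912/8957
-- 10. lodge(k=flidre, v=-771) -> nil

Answer: {jesmon=44594/8957, sladrep=smedora}


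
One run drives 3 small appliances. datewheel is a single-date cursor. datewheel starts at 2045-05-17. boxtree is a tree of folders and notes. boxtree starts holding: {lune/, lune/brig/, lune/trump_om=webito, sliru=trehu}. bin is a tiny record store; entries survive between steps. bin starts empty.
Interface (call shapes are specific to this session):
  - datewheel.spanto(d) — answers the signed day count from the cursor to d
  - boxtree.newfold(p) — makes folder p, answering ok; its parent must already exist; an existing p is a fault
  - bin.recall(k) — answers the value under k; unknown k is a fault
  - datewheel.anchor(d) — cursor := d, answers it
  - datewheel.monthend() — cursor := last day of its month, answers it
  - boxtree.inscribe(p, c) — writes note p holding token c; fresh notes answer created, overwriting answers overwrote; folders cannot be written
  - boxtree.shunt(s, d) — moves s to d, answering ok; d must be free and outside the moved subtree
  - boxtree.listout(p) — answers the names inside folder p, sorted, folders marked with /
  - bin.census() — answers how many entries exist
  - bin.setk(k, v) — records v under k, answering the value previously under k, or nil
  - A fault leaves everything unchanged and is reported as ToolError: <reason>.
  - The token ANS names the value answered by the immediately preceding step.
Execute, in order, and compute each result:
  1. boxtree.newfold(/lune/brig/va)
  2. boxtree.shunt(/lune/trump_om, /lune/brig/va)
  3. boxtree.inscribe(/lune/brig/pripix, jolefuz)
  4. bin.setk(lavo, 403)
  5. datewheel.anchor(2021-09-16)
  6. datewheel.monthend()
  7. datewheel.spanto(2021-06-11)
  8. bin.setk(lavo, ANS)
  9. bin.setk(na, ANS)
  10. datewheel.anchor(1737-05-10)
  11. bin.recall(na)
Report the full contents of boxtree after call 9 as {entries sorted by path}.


% boxtree.newfold(p→/lune/brig/va) == ok
% boxtree.shunt(s→/lune/trump_om, d→/lune/brig/va) == ToolError: exists
% boxtree.inscribe(p→/lune/brig/pripix, c→jolefuz) == created
% bin.setk(k→lavo, v→403) == nil
% datewheel.anchor(d→2021-09-16) == 2021-09-16
% datewheel.monthend() == 2021-09-30
% datewheel.spanto(d→2021-06-11) == -111
% bin.setk(k→lavo, v→ANS) == 403
% bin.setk(k→na, v→ANS) == nil
% datewheel.anchor(d→1737-05-10) == 1737-05-10
% bin.recall(k→na) == 403

Answer: {lune/, lune/brig/, lune/brig/pripix=jolefuz, lune/brig/va/, lune/trump_om=webito, sliru=trehu}


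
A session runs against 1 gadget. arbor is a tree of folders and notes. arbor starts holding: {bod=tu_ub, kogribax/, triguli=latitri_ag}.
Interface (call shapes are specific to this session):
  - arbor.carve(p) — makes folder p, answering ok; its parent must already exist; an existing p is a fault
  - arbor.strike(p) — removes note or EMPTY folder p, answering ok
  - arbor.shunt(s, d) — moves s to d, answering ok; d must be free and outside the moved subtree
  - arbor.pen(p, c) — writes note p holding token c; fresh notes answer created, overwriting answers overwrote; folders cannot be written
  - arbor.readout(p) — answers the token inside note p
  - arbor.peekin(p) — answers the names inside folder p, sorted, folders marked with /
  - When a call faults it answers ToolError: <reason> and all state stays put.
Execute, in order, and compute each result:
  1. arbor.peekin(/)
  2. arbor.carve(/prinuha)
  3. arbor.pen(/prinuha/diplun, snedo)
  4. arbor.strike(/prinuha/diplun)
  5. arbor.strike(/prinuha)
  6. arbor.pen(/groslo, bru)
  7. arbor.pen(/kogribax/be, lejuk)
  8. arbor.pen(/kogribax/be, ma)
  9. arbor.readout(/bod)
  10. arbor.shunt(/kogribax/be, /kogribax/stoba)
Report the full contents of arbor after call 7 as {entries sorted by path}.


Answer: {bod=tu_ub, groslo=bru, kogribax/, kogribax/be=lejuk, triguli=latitri_ag}

Derivation:
[in] peekin p=/
:: [bod, kogribax/, triguli]
[in] carve p=/prinuha
:: ok
[in] pen p=/prinuha/diplun c=snedo
:: created
[in] strike p=/prinuha/diplun
:: ok
[in] strike p=/prinuha
:: ok
[in] pen p=/groslo c=bru
:: created
[in] pen p=/kogribax/be c=lejuk
:: created
[in] pen p=/kogribax/be c=ma
:: overwrote
[in] readout p=/bod
:: tu_ub
[in] shunt s=/kogribax/be d=/kogribax/stoba
:: ok


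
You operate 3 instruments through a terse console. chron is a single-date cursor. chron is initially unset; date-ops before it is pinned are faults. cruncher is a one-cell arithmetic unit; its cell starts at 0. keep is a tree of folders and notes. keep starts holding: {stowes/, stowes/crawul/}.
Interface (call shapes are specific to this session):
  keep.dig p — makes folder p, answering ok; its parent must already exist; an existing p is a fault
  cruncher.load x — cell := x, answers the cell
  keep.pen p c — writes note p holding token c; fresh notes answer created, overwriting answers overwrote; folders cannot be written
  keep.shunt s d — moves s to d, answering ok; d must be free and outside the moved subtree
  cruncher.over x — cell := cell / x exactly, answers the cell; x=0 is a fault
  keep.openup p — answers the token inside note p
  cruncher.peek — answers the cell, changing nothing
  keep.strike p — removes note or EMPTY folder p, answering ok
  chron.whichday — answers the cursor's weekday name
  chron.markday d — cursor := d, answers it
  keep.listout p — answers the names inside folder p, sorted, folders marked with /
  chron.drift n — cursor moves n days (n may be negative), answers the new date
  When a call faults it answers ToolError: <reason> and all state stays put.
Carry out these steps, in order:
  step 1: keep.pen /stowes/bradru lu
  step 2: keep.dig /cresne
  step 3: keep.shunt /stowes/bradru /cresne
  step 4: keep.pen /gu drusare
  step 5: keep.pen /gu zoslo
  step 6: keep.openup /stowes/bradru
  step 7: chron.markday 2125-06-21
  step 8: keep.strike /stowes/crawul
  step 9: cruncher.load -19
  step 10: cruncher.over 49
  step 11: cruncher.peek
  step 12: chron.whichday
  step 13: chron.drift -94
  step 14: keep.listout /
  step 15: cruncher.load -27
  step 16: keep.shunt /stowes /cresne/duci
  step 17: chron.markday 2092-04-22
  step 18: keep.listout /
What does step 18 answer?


Answer: [cresne/, gu]

Derivation:
~$ pen p=/stowes/bradru c=lu
[out] created
~$ dig p=/cresne
[out] ok
~$ shunt s=/stowes/bradru d=/cresne
[out] ToolError: exists
~$ pen p=/gu c=drusare
[out] created
~$ pen p=/gu c=zoslo
[out] overwrote
~$ openup p=/stowes/bradru
[out] lu
~$ markday d=2125-06-21
[out] 2125-06-21
~$ strike p=/stowes/crawul
[out] ok
~$ load x=-19
[out] -19
~$ over x=49
[out] -19/49
~$ peek
[out] -19/49
~$ whichday
[out] Thursday
~$ drift n=-94
[out] 2125-03-19
~$ listout p=/
[out] [cresne/, gu, stowes/]
~$ load x=-27
[out] -27
~$ shunt s=/stowes d=/cresne/duci
[out] ok
~$ markday d=2092-04-22
[out] 2092-04-22
~$ listout p=/
[out] [cresne/, gu]


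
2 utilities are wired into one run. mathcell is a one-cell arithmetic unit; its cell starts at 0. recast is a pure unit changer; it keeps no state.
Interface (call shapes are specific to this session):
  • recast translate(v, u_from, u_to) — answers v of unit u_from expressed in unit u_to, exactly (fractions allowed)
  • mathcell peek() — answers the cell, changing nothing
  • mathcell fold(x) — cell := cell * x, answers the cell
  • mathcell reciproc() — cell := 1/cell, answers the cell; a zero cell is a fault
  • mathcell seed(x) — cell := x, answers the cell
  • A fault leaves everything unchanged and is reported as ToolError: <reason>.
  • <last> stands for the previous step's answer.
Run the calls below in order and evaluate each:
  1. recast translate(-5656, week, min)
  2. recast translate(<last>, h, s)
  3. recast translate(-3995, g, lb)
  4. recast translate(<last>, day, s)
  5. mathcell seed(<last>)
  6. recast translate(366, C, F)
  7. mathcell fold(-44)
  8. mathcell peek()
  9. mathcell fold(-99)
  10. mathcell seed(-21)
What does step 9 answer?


// recast translate(v: -5656, u_from: week, u_to: min) == -57012480
// recast translate(v: <last>, u_from: h, u_to: s) == -205244928000
// recast translate(v: -3995, u_from: g, u_to: lb) == -399500000/45359237
// recast translate(v: <last>, u_from: day, u_to: s) == -34516800000000/45359237
// mathcell seed(x: <last>) == -34516800000000/45359237
// recast translate(v: 366, u_from: C, u_to: F) == 3454/5
// mathcell fold(x: -44) == 138067200000000/4123567
// mathcell peek() == 138067200000000/4123567
// mathcell fold(x: -99) == -13668652800000000/4123567
// mathcell seed(x: -21) == -21

Answer: -13668652800000000/4123567


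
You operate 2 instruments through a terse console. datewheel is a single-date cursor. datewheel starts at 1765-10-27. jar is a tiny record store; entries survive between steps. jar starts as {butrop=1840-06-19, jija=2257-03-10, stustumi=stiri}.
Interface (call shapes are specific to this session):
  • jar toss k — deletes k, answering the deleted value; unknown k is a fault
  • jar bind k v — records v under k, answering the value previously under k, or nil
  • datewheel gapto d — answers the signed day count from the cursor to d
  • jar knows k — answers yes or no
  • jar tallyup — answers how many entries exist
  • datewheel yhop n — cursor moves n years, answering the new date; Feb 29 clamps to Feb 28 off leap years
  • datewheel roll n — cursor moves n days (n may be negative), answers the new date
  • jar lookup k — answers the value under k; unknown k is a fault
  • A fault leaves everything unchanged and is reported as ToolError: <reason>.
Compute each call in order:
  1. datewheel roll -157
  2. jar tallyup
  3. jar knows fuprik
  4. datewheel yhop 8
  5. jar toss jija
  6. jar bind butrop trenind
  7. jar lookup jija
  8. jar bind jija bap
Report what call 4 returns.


Answer: 1773-05-23

Derivation:
I try datewheel roll(-157), which returns 1765-05-23.
I invoke jar tallyup, yielding 3.
Next I call jar knows(fuprik), → no.
I run datewheel yhop(8), → 1773-05-23.
Calling jar toss(jija), and see 2257-03-10.
I invoke jar bind(butrop, trenind), giving 1840-06-19.
Invoking jar lookup(jija), giving ToolError: no such key jija.
Using jar bind(jija, bap), which returns nil.


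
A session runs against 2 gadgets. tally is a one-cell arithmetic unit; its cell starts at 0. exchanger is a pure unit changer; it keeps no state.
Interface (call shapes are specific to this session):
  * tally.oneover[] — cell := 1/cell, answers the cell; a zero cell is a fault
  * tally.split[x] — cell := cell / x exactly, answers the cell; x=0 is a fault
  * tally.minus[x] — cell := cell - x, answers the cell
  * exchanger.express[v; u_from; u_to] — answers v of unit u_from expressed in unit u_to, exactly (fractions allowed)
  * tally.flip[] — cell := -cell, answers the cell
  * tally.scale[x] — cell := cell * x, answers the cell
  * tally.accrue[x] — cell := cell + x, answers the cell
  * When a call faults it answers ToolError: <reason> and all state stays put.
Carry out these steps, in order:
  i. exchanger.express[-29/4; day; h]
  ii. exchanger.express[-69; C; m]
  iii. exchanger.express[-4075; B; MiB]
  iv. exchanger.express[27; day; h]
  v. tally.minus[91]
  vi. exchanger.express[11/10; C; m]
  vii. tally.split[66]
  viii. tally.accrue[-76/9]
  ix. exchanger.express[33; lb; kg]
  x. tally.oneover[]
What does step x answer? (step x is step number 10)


Answer: -198/1945

Derivation:
# exchanger.express(-29/4, day, h) == -174
# exchanger.express(-69, C, m) == ToolError: incompatible units
# exchanger.express(-4075, B, MiB) == -4075/1048576
# exchanger.express(27, day, h) == 648
# tally.minus(91) == -91
# exchanger.express(11/10, C, m) == ToolError: incompatible units
# tally.split(66) == -91/66
# tally.accrue(-76/9) == -1945/198
# exchanger.express(33, lb, kg) == 1496854821/100000000
# tally.oneover() == -198/1945


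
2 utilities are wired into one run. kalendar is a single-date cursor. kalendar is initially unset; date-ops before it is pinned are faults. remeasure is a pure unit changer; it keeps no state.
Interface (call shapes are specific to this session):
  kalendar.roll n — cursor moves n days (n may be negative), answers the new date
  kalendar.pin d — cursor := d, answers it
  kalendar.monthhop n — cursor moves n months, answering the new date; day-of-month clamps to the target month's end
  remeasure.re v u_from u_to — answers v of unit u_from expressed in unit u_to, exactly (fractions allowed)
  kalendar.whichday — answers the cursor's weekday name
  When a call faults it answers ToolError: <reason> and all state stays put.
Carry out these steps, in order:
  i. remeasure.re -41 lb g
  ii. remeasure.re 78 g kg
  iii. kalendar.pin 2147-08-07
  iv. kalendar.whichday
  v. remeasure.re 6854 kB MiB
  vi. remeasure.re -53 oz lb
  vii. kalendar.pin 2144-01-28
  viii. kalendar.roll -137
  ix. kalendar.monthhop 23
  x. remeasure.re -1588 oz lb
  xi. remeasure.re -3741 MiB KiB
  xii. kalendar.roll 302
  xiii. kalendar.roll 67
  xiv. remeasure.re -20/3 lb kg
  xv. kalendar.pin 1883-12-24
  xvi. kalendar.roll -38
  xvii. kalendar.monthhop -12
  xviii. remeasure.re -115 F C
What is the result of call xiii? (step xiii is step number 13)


→ re(v→-41, u_from→lb, u_to→g)
← -1859728717/100000
→ re(v→78, u_from→g, u_to→kg)
← 39/500
→ pin(d→2147-08-07)
← 2147-08-07
→ whichday()
← Monday
→ re(v→6854, u_from→kB, u_to→MiB)
← 428375/65536
→ re(v→-53, u_from→oz, u_to→lb)
← -53/16
→ pin(d→2144-01-28)
← 2144-01-28
→ roll(n→-137)
← 2143-09-13
→ monthhop(n→23)
← 2145-08-13
→ re(v→-1588, u_from→oz, u_to→lb)
← -397/4
→ re(v→-3741, u_from→MiB, u_to→KiB)
← -3830784
→ roll(n→302)
← 2146-06-11
→ roll(n→67)
← 2146-08-17
→ re(v→-20/3, u_from→lb, u_to→kg)
← -45359237/15000000
→ pin(d→1883-12-24)
← 1883-12-24
→ roll(n→-38)
← 1883-11-16
→ monthhop(n→-12)
← 1882-11-16
→ re(v→-115, u_from→F, u_to→C)
← -245/3

Answer: 2146-08-17


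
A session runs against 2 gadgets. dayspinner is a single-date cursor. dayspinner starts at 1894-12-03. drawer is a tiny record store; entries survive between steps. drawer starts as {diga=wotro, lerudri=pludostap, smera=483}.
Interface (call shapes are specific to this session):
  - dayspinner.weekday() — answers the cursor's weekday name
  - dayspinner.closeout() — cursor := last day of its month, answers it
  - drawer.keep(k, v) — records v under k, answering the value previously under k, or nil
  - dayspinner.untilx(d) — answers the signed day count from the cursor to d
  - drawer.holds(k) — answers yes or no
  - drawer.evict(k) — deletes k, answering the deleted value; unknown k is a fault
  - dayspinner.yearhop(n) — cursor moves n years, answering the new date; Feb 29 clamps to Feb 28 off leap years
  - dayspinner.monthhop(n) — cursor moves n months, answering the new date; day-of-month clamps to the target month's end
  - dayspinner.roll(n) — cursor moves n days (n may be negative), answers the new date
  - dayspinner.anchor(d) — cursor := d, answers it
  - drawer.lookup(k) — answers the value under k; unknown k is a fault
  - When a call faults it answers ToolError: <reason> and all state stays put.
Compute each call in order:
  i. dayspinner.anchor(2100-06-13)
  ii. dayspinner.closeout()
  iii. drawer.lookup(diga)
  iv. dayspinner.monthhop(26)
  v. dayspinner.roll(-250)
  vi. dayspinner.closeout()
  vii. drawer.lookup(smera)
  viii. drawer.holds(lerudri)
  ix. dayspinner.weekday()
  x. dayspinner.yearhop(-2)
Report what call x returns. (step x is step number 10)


Answer: 2099-12-31

Derivation:
% dayspinner.anchor d→2100-06-13
= 2100-06-13
% dayspinner.closeout
= 2100-06-30
% drawer.lookup k→diga
= wotro
% dayspinner.monthhop n→26
= 2102-08-30
% dayspinner.roll n→-250
= 2101-12-23
% dayspinner.closeout
= 2101-12-31
% drawer.lookup k→smera
= 483
% drawer.holds k→lerudri
= yes
% dayspinner.weekday
= Saturday
% dayspinner.yearhop n→-2
= 2099-12-31


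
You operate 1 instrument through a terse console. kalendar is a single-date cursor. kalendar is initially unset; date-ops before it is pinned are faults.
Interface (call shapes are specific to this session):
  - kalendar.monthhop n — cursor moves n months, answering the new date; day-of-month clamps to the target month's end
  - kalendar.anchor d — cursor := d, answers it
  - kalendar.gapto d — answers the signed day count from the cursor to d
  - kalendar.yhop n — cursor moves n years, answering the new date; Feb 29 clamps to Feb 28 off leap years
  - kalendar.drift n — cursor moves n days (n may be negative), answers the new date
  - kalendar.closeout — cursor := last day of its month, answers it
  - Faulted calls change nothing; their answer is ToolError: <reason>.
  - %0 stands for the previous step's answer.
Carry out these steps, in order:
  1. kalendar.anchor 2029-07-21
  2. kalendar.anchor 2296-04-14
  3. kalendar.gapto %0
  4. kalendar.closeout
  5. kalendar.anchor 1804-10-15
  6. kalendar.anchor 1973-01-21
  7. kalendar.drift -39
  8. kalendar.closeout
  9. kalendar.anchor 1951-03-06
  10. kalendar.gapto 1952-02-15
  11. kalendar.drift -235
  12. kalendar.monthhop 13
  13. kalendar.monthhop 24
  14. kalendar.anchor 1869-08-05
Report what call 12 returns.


Answer: 1951-08-14

Derivation:
CALL kalendar.anchor[2029-07-21]
RET  2029-07-21
CALL kalendar.anchor[2296-04-14]
RET  2296-04-14
CALL kalendar.gapto[%0]
RET  0
CALL kalendar.closeout[]
RET  2296-04-30
CALL kalendar.anchor[1804-10-15]
RET  1804-10-15
CALL kalendar.anchor[1973-01-21]
RET  1973-01-21
CALL kalendar.drift[-39]
RET  1972-12-13
CALL kalendar.closeout[]
RET  1972-12-31
CALL kalendar.anchor[1951-03-06]
RET  1951-03-06
CALL kalendar.gapto[1952-02-15]
RET  346
CALL kalendar.drift[-235]
RET  1950-07-14
CALL kalendar.monthhop[13]
RET  1951-08-14
CALL kalendar.monthhop[24]
RET  1953-08-14
CALL kalendar.anchor[1869-08-05]
RET  1869-08-05


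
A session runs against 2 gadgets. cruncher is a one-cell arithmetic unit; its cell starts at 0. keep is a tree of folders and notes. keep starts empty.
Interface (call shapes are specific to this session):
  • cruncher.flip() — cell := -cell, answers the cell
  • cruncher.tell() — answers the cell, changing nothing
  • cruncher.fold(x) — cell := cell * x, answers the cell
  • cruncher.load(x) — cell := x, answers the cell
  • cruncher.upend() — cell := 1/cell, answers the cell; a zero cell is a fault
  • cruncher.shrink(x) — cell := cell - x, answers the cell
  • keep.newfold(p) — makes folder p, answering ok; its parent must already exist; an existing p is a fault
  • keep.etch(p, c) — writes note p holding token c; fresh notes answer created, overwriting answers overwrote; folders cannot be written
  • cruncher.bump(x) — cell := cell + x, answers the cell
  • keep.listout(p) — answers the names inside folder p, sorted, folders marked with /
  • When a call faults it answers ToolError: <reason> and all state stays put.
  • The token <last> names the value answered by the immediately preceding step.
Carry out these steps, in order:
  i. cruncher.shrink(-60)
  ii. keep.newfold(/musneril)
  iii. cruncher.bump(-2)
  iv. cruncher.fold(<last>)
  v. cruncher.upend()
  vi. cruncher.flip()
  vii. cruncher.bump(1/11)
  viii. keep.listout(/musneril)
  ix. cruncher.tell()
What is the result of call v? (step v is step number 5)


Using cruncher.shrink using x='-60', giving 60.
I use keep.newfold using p='/musneril', → ok.
Next I call cruncher.bump using x='-2', which returns 58.
I try cruncher.fold using x='<last>', and observe 3364.
Now I run cruncher.upend: 1/3364.
I call cruncher.flip, — result: -1/3364.
Now I run cruncher.bump using x='1/11', and observe 3353/37004.
I run keep.listout using p='/musneril', and get [].
I try cruncher.tell, → 3353/37004.

Answer: 1/3364


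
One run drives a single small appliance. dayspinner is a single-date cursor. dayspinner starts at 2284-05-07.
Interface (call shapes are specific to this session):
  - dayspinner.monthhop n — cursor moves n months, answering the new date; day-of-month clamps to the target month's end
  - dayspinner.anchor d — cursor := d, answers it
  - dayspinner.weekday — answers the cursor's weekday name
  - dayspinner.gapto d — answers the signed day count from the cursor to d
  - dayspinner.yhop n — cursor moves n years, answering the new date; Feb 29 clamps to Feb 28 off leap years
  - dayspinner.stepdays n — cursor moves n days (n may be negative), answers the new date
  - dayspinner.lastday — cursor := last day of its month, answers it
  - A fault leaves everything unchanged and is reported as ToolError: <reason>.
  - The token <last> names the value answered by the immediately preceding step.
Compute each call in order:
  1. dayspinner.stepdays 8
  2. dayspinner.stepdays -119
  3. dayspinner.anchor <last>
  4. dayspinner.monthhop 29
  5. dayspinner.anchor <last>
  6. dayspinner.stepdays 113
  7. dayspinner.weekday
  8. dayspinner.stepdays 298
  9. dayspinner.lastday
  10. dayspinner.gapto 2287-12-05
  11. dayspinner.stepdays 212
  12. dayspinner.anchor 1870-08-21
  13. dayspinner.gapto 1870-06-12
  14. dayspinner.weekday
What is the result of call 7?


Next I call stepdays using n: 8, giving 2284-05-15.
Then stepdays using n: -119, giving 2284-01-17.
I try anchor using d: <last>, → 2284-01-17.
I run monthhop using n: 29, → 2286-06-17.
I run anchor using d: <last>, → 2286-06-17.
I use stepdays using n: 113: 2286-10-08.
Using weekday(), yielding Friday.
Invoking stepdays using n: 298, — result: 2287-08-02.
Using lastday, and get 2287-08-31.
Now I run gapto using d: 2287-12-05, and get 96.
Using stepdays using n: 212, — result: 2288-03-30.
I call anchor using d: 1870-08-21: 1870-08-21.
I invoke gapto using d: 1870-06-12, and get -70.
I call weekday, yielding Sunday.

Answer: Friday


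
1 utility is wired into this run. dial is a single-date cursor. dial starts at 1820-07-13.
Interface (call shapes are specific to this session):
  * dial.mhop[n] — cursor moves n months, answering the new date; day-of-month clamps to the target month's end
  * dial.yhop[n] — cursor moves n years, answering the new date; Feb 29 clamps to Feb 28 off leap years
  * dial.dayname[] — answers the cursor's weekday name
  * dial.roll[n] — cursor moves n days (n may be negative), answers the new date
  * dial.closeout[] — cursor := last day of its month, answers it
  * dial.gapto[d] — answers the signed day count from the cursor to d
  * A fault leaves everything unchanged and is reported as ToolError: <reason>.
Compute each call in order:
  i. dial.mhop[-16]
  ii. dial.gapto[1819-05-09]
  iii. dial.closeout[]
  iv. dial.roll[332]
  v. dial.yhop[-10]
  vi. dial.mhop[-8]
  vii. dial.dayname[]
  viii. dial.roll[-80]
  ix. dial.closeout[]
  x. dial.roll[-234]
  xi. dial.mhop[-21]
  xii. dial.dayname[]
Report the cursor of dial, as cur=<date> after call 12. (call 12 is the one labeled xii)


Answer: cur=1806-12-08

Derivation:
Using dial.mhop(n→-16), — result: 1819-03-13.
I try dial.gapto(d→1819-05-09), and get 57.
I run dial.closeout(), — result: 1819-03-31.
Invoking dial.roll(n→332), yielding 1820-02-26.
Now I run dial.yhop(n→-10), and see 1810-02-26.
I try dial.mhop(n→-8), which returns 1809-06-26.
Next I call dial.dayname, → Monday.
I use dial.roll(n→-80), yielding 1809-04-07.
Calling dial.closeout, — result: 1809-04-30.
I use dial.roll(n→-234), and observe 1808-09-08.
I invoke dial.mhop(n→-21), → 1806-12-08.
Calling dial.dayname(), — result: Monday.


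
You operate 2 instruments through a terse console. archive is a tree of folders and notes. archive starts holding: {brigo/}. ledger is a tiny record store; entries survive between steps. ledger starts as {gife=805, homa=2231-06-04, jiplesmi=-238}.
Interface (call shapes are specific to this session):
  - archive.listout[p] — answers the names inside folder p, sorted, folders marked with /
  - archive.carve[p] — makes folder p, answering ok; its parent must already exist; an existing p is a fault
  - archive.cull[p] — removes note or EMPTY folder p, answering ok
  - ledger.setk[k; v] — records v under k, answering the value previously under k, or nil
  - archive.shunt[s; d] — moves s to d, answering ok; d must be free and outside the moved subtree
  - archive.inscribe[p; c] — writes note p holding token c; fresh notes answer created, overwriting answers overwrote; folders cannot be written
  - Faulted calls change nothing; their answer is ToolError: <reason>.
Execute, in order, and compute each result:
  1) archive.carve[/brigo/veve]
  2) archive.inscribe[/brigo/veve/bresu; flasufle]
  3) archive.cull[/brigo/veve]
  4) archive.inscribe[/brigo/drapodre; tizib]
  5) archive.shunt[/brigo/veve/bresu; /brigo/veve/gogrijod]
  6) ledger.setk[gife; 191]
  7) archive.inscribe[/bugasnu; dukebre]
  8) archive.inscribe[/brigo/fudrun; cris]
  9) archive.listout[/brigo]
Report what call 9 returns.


Answer: [drapodre, fudrun, veve/]

Derivation:
// archive.carve(p→/brigo/veve) => ok
// archive.inscribe(p→/brigo/veve/bresu, c→flasufle) => created
// archive.cull(p→/brigo/veve) => ToolError: not empty
// archive.inscribe(p→/brigo/drapodre, c→tizib) => created
// archive.shunt(s→/brigo/veve/bresu, d→/brigo/veve/gogrijod) => ok
// ledger.setk(k→gife, v→191) => 805
// archive.inscribe(p→/bugasnu, c→dukebre) => created
// archive.inscribe(p→/brigo/fudrun, c→cris) => created
// archive.listout(p→/brigo) => [drapodre, fudrun, veve/]


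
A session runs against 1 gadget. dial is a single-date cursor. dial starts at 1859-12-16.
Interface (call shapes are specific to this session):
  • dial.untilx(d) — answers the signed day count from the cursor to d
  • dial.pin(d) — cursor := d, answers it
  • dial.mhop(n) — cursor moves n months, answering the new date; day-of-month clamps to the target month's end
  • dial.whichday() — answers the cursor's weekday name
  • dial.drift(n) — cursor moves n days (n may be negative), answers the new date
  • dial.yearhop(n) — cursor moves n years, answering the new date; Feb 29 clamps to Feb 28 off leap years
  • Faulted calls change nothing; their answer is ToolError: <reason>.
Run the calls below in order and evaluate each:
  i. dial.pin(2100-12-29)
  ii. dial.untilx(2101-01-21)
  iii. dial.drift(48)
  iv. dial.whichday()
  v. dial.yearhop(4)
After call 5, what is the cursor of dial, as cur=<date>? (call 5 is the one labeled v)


CALL pin[d: 2100-12-29]
RET  2100-12-29
CALL untilx[d: 2101-01-21]
RET  23
CALL drift[n: 48]
RET  2101-02-15
CALL whichday[]
RET  Tuesday
CALL yearhop[n: 4]
RET  2105-02-15

Answer: cur=2105-02-15


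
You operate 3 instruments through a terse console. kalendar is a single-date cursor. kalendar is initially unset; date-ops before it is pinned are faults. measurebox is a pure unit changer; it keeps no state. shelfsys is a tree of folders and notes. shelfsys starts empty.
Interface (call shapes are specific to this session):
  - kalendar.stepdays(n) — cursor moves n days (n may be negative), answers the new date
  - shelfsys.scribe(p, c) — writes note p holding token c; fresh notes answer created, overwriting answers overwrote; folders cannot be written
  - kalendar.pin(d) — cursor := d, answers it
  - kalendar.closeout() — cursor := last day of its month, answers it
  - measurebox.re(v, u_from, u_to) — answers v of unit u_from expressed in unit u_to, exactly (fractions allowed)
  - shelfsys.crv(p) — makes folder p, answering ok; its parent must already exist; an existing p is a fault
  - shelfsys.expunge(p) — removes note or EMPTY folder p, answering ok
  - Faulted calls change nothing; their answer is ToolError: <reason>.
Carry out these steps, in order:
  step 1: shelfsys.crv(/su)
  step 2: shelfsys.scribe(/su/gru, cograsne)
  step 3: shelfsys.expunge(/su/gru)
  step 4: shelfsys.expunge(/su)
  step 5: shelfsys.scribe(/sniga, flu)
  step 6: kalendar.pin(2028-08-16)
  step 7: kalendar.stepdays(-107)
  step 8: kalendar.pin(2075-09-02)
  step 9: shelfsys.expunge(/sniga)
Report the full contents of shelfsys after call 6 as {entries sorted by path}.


Answer: {sniga=flu}

Derivation:
>> shelfsys.crv(/su)
<< ok
>> shelfsys.scribe(/su/gru, cograsne)
<< created
>> shelfsys.expunge(/su/gru)
<< ok
>> shelfsys.expunge(/su)
<< ok
>> shelfsys.scribe(/sniga, flu)
<< created
>> kalendar.pin(2028-08-16)
<< 2028-08-16
>> kalendar.stepdays(-107)
<< 2028-05-01
>> kalendar.pin(2075-09-02)
<< 2075-09-02
>> shelfsys.expunge(/sniga)
<< ok


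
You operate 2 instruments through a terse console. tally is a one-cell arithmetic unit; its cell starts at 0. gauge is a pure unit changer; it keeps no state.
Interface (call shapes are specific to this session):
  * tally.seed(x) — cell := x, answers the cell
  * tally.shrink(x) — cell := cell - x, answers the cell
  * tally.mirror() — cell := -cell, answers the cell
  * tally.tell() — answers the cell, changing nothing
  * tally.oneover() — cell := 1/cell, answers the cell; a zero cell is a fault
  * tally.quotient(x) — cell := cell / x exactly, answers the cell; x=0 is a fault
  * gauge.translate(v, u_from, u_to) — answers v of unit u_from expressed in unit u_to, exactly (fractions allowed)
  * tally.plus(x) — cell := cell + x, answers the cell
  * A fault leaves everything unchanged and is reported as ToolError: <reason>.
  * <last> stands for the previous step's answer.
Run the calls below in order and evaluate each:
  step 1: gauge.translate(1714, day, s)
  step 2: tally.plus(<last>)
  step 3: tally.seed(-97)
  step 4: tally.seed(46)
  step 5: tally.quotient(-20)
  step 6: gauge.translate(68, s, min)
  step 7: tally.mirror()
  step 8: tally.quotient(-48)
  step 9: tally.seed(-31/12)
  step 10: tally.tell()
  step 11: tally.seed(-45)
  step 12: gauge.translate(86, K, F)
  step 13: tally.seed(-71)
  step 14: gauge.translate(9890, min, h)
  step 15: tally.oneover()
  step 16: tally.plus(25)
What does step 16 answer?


Answer: 1774/71

Derivation:
~$ gauge.translate v→1714 u_from→day u_to→s
  148089600
~$ tally.plus x→<last>
  148089600
~$ tally.seed x→-97
  -97
~$ tally.seed x→46
  46
~$ tally.quotient x→-20
  -23/10
~$ gauge.translate v→68 u_from→s u_to→min
  17/15
~$ tally.mirror
  23/10
~$ tally.quotient x→-48
  -23/480
~$ tally.seed x→-31/12
  -31/12
~$ tally.tell
  -31/12
~$ tally.seed x→-45
  -45
~$ gauge.translate v→86 u_from→K u_to→F
  -30487/100
~$ tally.seed x→-71
  -71
~$ gauge.translate v→9890 u_from→min u_to→h
  989/6
~$ tally.oneover
  -1/71
~$ tally.plus x→25
  1774/71


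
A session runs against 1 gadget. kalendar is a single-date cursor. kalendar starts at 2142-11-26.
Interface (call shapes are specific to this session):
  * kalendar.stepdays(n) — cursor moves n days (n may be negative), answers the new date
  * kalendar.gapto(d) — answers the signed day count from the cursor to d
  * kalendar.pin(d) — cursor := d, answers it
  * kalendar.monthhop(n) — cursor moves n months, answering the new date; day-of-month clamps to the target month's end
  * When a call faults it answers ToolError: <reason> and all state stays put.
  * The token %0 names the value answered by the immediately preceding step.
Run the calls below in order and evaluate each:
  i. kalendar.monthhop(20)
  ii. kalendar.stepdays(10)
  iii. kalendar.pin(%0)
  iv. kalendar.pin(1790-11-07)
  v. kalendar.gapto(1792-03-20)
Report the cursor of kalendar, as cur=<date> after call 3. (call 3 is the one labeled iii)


~$ kalendar.monthhop n=20
= 2144-07-26
~$ kalendar.stepdays n=10
= 2144-08-05
~$ kalendar.pin d=%0
= 2144-08-05
~$ kalendar.pin d=1790-11-07
= 1790-11-07
~$ kalendar.gapto d=1792-03-20
= 499

Answer: cur=2144-08-05
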